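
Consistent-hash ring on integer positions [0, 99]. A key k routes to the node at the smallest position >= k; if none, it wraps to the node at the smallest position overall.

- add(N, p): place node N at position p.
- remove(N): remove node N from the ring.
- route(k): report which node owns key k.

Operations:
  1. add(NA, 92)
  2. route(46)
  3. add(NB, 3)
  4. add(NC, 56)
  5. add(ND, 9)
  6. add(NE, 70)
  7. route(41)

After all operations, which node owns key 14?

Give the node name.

Answer: NC

Derivation:
Op 1: add NA@92 -> ring=[92:NA]
Op 2: route key 46: smallest pos >= 46 is 92 -> NA
Op 3: add NB@3 -> ring=[3:NB,92:NA]
Op 4: add NC@56 -> ring=[3:NB,56:NC,92:NA]
Op 5: add ND@9 -> ring=[3:NB,9:ND,56:NC,92:NA]
Op 6: add NE@70 -> ring=[3:NB,9:ND,56:NC,70:NE,92:NA]
Op 7: route key 41: smallest pos >= 41 is 56 -> NC
Final route key 14: smallest pos >= 14 is 56 -> NC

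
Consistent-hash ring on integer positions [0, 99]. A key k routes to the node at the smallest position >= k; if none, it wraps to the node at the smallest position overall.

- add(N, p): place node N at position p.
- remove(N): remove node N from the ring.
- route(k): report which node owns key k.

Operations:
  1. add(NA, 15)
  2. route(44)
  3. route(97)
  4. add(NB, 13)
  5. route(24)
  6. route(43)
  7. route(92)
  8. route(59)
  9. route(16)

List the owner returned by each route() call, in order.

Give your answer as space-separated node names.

Answer: NA NA NB NB NB NB NB

Derivation:
Op 1: add NA@15 -> ring=[15:NA]
Op 2: route key 44: none >= 44, wrap to smallest pos 15 -> NA
Op 3: route key 97: none >= 97, wrap to smallest pos 15 -> NA
Op 4: add NB@13 -> ring=[13:NB,15:NA]
Op 5: route key 24: none >= 24, wrap to smallest pos 13 -> NB
Op 6: route key 43: none >= 43, wrap to smallest pos 13 -> NB
Op 7: route key 92: none >= 92, wrap to smallest pos 13 -> NB
Op 8: route key 59: none >= 59, wrap to smallest pos 13 -> NB
Op 9: route key 16: none >= 16, wrap to smallest pos 13 -> NB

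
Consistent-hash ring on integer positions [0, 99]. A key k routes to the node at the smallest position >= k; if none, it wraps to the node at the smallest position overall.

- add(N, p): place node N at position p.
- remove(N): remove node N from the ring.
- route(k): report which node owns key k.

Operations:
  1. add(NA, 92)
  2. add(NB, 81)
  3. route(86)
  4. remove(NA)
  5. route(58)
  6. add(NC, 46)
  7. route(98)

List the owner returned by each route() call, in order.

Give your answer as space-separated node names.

Op 1: add NA@92 -> ring=[92:NA]
Op 2: add NB@81 -> ring=[81:NB,92:NA]
Op 3: route key 86: smallest pos >= 86 is 92 -> NA
Op 4: remove NA -> ring=[81:NB]
Op 5: route key 58: smallest pos >= 58 is 81 -> NB
Op 6: add NC@46 -> ring=[46:NC,81:NB]
Op 7: route key 98: none >= 98, wrap to smallest pos 46 -> NC

Answer: NA NB NC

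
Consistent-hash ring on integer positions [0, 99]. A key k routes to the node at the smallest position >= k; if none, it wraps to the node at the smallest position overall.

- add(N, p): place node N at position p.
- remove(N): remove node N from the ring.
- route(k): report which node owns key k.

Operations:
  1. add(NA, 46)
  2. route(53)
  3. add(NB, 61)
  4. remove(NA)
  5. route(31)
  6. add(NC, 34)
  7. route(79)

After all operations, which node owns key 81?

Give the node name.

Op 1: add NA@46 -> ring=[46:NA]
Op 2: route key 53: none >= 53, wrap to smallest pos 46 -> NA
Op 3: add NB@61 -> ring=[46:NA,61:NB]
Op 4: remove NA -> ring=[61:NB]
Op 5: route key 31: smallest pos >= 31 is 61 -> NB
Op 6: add NC@34 -> ring=[34:NC,61:NB]
Op 7: route key 79: none >= 79, wrap to smallest pos 34 -> NC
Final route key 81: none >= 81, wrap to smallest pos 34 -> NC

Answer: NC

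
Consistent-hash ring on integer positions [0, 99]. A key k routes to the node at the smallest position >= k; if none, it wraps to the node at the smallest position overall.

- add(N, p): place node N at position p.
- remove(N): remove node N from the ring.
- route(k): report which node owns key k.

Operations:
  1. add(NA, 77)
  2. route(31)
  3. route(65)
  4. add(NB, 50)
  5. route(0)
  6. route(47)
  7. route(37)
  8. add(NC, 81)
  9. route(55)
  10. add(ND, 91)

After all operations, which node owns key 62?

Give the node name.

Answer: NA

Derivation:
Op 1: add NA@77 -> ring=[77:NA]
Op 2: route key 31: smallest pos >= 31 is 77 -> NA
Op 3: route key 65: smallest pos >= 65 is 77 -> NA
Op 4: add NB@50 -> ring=[50:NB,77:NA]
Op 5: route key 0: smallest pos >= 0 is 50 -> NB
Op 6: route key 47: smallest pos >= 47 is 50 -> NB
Op 7: route key 37: smallest pos >= 37 is 50 -> NB
Op 8: add NC@81 -> ring=[50:NB,77:NA,81:NC]
Op 9: route key 55: smallest pos >= 55 is 77 -> NA
Op 10: add ND@91 -> ring=[50:NB,77:NA,81:NC,91:ND]
Final route key 62: smallest pos >= 62 is 77 -> NA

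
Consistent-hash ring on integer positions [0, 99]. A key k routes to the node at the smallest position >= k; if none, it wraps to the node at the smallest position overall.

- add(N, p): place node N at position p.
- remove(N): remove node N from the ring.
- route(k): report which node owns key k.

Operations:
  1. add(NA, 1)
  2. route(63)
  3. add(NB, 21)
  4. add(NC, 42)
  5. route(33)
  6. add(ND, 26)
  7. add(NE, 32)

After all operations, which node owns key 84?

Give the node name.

Answer: NA

Derivation:
Op 1: add NA@1 -> ring=[1:NA]
Op 2: route key 63: none >= 63, wrap to smallest pos 1 -> NA
Op 3: add NB@21 -> ring=[1:NA,21:NB]
Op 4: add NC@42 -> ring=[1:NA,21:NB,42:NC]
Op 5: route key 33: smallest pos >= 33 is 42 -> NC
Op 6: add ND@26 -> ring=[1:NA,21:NB,26:ND,42:NC]
Op 7: add NE@32 -> ring=[1:NA,21:NB,26:ND,32:NE,42:NC]
Final route key 84: none >= 84, wrap to smallest pos 1 -> NA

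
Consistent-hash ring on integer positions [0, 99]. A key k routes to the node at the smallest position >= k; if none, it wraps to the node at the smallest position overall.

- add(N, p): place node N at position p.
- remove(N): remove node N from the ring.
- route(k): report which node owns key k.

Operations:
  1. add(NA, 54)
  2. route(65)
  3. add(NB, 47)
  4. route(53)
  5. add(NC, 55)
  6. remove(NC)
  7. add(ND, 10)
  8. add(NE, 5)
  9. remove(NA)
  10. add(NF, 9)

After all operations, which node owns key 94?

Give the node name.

Answer: NE

Derivation:
Op 1: add NA@54 -> ring=[54:NA]
Op 2: route key 65: none >= 65, wrap to smallest pos 54 -> NA
Op 3: add NB@47 -> ring=[47:NB,54:NA]
Op 4: route key 53: smallest pos >= 53 is 54 -> NA
Op 5: add NC@55 -> ring=[47:NB,54:NA,55:NC]
Op 6: remove NC -> ring=[47:NB,54:NA]
Op 7: add ND@10 -> ring=[10:ND,47:NB,54:NA]
Op 8: add NE@5 -> ring=[5:NE,10:ND,47:NB,54:NA]
Op 9: remove NA -> ring=[5:NE,10:ND,47:NB]
Op 10: add NF@9 -> ring=[5:NE,9:NF,10:ND,47:NB]
Final route key 94: none >= 94, wrap to smallest pos 5 -> NE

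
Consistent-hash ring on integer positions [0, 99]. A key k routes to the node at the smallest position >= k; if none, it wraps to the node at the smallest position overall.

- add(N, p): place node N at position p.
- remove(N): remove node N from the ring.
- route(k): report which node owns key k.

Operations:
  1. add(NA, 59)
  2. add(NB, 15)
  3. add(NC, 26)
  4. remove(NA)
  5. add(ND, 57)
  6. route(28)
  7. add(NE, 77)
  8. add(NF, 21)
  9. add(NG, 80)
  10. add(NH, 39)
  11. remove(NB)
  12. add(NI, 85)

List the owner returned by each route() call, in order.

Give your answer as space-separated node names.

Op 1: add NA@59 -> ring=[59:NA]
Op 2: add NB@15 -> ring=[15:NB,59:NA]
Op 3: add NC@26 -> ring=[15:NB,26:NC,59:NA]
Op 4: remove NA -> ring=[15:NB,26:NC]
Op 5: add ND@57 -> ring=[15:NB,26:NC,57:ND]
Op 6: route key 28: smallest pos >= 28 is 57 -> ND
Op 7: add NE@77 -> ring=[15:NB,26:NC,57:ND,77:NE]
Op 8: add NF@21 -> ring=[15:NB,21:NF,26:NC,57:ND,77:NE]
Op 9: add NG@80 -> ring=[15:NB,21:NF,26:NC,57:ND,77:NE,80:NG]
Op 10: add NH@39 -> ring=[15:NB,21:NF,26:NC,39:NH,57:ND,77:NE,80:NG]
Op 11: remove NB -> ring=[21:NF,26:NC,39:NH,57:ND,77:NE,80:NG]
Op 12: add NI@85 -> ring=[21:NF,26:NC,39:NH,57:ND,77:NE,80:NG,85:NI]

Answer: ND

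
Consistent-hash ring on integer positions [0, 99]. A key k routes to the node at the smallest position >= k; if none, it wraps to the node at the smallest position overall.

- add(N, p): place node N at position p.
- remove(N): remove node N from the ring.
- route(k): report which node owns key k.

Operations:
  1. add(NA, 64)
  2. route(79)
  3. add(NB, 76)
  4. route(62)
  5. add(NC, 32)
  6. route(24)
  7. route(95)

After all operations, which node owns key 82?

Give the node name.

Answer: NC

Derivation:
Op 1: add NA@64 -> ring=[64:NA]
Op 2: route key 79: none >= 79, wrap to smallest pos 64 -> NA
Op 3: add NB@76 -> ring=[64:NA,76:NB]
Op 4: route key 62: smallest pos >= 62 is 64 -> NA
Op 5: add NC@32 -> ring=[32:NC,64:NA,76:NB]
Op 6: route key 24: smallest pos >= 24 is 32 -> NC
Op 7: route key 95: none >= 95, wrap to smallest pos 32 -> NC
Final route key 82: none >= 82, wrap to smallest pos 32 -> NC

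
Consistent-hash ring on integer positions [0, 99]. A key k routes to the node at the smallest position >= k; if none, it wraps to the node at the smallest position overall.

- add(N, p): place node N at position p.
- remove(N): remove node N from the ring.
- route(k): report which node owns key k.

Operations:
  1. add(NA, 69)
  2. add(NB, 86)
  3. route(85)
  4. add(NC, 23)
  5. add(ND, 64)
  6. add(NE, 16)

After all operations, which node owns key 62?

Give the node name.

Op 1: add NA@69 -> ring=[69:NA]
Op 2: add NB@86 -> ring=[69:NA,86:NB]
Op 3: route key 85: smallest pos >= 85 is 86 -> NB
Op 4: add NC@23 -> ring=[23:NC,69:NA,86:NB]
Op 5: add ND@64 -> ring=[23:NC,64:ND,69:NA,86:NB]
Op 6: add NE@16 -> ring=[16:NE,23:NC,64:ND,69:NA,86:NB]
Final route key 62: smallest pos >= 62 is 64 -> ND

Answer: ND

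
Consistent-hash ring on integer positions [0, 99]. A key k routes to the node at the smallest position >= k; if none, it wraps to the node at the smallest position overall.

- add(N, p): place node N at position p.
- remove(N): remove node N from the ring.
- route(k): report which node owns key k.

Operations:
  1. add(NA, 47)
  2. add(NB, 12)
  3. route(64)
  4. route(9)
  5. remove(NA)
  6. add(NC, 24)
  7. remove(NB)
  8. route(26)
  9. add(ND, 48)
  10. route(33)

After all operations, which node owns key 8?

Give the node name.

Op 1: add NA@47 -> ring=[47:NA]
Op 2: add NB@12 -> ring=[12:NB,47:NA]
Op 3: route key 64: none >= 64, wrap to smallest pos 12 -> NB
Op 4: route key 9: smallest pos >= 9 is 12 -> NB
Op 5: remove NA -> ring=[12:NB]
Op 6: add NC@24 -> ring=[12:NB,24:NC]
Op 7: remove NB -> ring=[24:NC]
Op 8: route key 26: none >= 26, wrap to smallest pos 24 -> NC
Op 9: add ND@48 -> ring=[24:NC,48:ND]
Op 10: route key 33: smallest pos >= 33 is 48 -> ND
Final route key 8: smallest pos >= 8 is 24 -> NC

Answer: NC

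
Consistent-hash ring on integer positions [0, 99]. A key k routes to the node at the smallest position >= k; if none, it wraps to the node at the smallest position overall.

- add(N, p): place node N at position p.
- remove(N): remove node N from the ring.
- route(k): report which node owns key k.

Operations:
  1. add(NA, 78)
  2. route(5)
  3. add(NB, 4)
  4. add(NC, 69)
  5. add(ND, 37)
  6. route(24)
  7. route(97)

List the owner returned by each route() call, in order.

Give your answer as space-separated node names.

Answer: NA ND NB

Derivation:
Op 1: add NA@78 -> ring=[78:NA]
Op 2: route key 5: smallest pos >= 5 is 78 -> NA
Op 3: add NB@4 -> ring=[4:NB,78:NA]
Op 4: add NC@69 -> ring=[4:NB,69:NC,78:NA]
Op 5: add ND@37 -> ring=[4:NB,37:ND,69:NC,78:NA]
Op 6: route key 24: smallest pos >= 24 is 37 -> ND
Op 7: route key 97: none >= 97, wrap to smallest pos 4 -> NB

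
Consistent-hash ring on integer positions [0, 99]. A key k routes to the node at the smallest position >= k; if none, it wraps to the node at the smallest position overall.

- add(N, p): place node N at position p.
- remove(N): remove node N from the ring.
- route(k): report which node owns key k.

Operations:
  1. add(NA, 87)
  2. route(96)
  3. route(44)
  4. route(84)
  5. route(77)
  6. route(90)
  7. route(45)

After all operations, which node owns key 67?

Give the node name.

Op 1: add NA@87 -> ring=[87:NA]
Op 2: route key 96: none >= 96, wrap to smallest pos 87 -> NA
Op 3: route key 44: smallest pos >= 44 is 87 -> NA
Op 4: route key 84: smallest pos >= 84 is 87 -> NA
Op 5: route key 77: smallest pos >= 77 is 87 -> NA
Op 6: route key 90: none >= 90, wrap to smallest pos 87 -> NA
Op 7: route key 45: smallest pos >= 45 is 87 -> NA
Final route key 67: smallest pos >= 67 is 87 -> NA

Answer: NA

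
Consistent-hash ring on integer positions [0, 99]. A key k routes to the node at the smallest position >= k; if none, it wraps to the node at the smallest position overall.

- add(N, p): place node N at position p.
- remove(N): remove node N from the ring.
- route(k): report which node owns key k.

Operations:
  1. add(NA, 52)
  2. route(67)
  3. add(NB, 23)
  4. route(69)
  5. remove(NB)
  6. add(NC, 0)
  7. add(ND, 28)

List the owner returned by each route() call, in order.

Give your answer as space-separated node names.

Op 1: add NA@52 -> ring=[52:NA]
Op 2: route key 67: none >= 67, wrap to smallest pos 52 -> NA
Op 3: add NB@23 -> ring=[23:NB,52:NA]
Op 4: route key 69: none >= 69, wrap to smallest pos 23 -> NB
Op 5: remove NB -> ring=[52:NA]
Op 6: add NC@0 -> ring=[0:NC,52:NA]
Op 7: add ND@28 -> ring=[0:NC,28:ND,52:NA]

Answer: NA NB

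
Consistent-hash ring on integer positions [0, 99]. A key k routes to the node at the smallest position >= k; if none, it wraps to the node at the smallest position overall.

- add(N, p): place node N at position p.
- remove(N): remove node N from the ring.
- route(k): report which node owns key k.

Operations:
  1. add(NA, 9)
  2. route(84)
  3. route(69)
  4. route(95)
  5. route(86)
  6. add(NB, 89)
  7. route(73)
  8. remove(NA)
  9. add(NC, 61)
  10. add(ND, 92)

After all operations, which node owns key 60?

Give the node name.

Op 1: add NA@9 -> ring=[9:NA]
Op 2: route key 84: none >= 84, wrap to smallest pos 9 -> NA
Op 3: route key 69: none >= 69, wrap to smallest pos 9 -> NA
Op 4: route key 95: none >= 95, wrap to smallest pos 9 -> NA
Op 5: route key 86: none >= 86, wrap to smallest pos 9 -> NA
Op 6: add NB@89 -> ring=[9:NA,89:NB]
Op 7: route key 73: smallest pos >= 73 is 89 -> NB
Op 8: remove NA -> ring=[89:NB]
Op 9: add NC@61 -> ring=[61:NC,89:NB]
Op 10: add ND@92 -> ring=[61:NC,89:NB,92:ND]
Final route key 60: smallest pos >= 60 is 61 -> NC

Answer: NC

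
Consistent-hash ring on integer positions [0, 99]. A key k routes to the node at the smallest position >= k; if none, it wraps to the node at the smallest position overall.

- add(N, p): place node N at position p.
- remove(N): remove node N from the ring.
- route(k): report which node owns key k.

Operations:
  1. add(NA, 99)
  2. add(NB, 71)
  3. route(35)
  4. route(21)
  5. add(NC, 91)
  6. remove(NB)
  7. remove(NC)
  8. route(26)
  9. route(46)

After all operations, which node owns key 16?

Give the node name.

Answer: NA

Derivation:
Op 1: add NA@99 -> ring=[99:NA]
Op 2: add NB@71 -> ring=[71:NB,99:NA]
Op 3: route key 35: smallest pos >= 35 is 71 -> NB
Op 4: route key 21: smallest pos >= 21 is 71 -> NB
Op 5: add NC@91 -> ring=[71:NB,91:NC,99:NA]
Op 6: remove NB -> ring=[91:NC,99:NA]
Op 7: remove NC -> ring=[99:NA]
Op 8: route key 26: smallest pos >= 26 is 99 -> NA
Op 9: route key 46: smallest pos >= 46 is 99 -> NA
Final route key 16: smallest pos >= 16 is 99 -> NA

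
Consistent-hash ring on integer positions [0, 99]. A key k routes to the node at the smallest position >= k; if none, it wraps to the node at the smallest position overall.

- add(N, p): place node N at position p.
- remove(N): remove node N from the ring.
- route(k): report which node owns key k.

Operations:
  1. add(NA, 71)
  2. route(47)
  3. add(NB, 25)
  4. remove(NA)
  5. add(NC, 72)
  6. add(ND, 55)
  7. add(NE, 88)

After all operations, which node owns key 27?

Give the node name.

Answer: ND

Derivation:
Op 1: add NA@71 -> ring=[71:NA]
Op 2: route key 47: smallest pos >= 47 is 71 -> NA
Op 3: add NB@25 -> ring=[25:NB,71:NA]
Op 4: remove NA -> ring=[25:NB]
Op 5: add NC@72 -> ring=[25:NB,72:NC]
Op 6: add ND@55 -> ring=[25:NB,55:ND,72:NC]
Op 7: add NE@88 -> ring=[25:NB,55:ND,72:NC,88:NE]
Final route key 27: smallest pos >= 27 is 55 -> ND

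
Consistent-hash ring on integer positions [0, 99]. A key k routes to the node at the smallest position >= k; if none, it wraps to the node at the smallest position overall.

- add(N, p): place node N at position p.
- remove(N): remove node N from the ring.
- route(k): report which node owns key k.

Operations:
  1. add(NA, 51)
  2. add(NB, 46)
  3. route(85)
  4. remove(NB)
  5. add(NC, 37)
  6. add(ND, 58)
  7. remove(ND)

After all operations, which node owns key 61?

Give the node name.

Answer: NC

Derivation:
Op 1: add NA@51 -> ring=[51:NA]
Op 2: add NB@46 -> ring=[46:NB,51:NA]
Op 3: route key 85: none >= 85, wrap to smallest pos 46 -> NB
Op 4: remove NB -> ring=[51:NA]
Op 5: add NC@37 -> ring=[37:NC,51:NA]
Op 6: add ND@58 -> ring=[37:NC,51:NA,58:ND]
Op 7: remove ND -> ring=[37:NC,51:NA]
Final route key 61: none >= 61, wrap to smallest pos 37 -> NC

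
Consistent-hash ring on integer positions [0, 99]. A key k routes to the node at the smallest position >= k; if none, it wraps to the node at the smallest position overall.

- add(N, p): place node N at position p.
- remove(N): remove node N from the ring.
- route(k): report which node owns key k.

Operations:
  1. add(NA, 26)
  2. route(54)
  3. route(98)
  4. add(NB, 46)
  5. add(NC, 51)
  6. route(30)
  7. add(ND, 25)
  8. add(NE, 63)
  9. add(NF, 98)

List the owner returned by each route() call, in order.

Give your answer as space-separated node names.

Op 1: add NA@26 -> ring=[26:NA]
Op 2: route key 54: none >= 54, wrap to smallest pos 26 -> NA
Op 3: route key 98: none >= 98, wrap to smallest pos 26 -> NA
Op 4: add NB@46 -> ring=[26:NA,46:NB]
Op 5: add NC@51 -> ring=[26:NA,46:NB,51:NC]
Op 6: route key 30: smallest pos >= 30 is 46 -> NB
Op 7: add ND@25 -> ring=[25:ND,26:NA,46:NB,51:NC]
Op 8: add NE@63 -> ring=[25:ND,26:NA,46:NB,51:NC,63:NE]
Op 9: add NF@98 -> ring=[25:ND,26:NA,46:NB,51:NC,63:NE,98:NF]

Answer: NA NA NB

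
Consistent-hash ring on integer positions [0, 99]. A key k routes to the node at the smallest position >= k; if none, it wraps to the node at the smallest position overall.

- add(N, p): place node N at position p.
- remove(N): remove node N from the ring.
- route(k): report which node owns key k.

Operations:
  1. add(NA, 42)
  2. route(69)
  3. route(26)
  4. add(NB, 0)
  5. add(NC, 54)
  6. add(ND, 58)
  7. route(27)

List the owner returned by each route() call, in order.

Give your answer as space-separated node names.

Answer: NA NA NA

Derivation:
Op 1: add NA@42 -> ring=[42:NA]
Op 2: route key 69: none >= 69, wrap to smallest pos 42 -> NA
Op 3: route key 26: smallest pos >= 26 is 42 -> NA
Op 4: add NB@0 -> ring=[0:NB,42:NA]
Op 5: add NC@54 -> ring=[0:NB,42:NA,54:NC]
Op 6: add ND@58 -> ring=[0:NB,42:NA,54:NC,58:ND]
Op 7: route key 27: smallest pos >= 27 is 42 -> NA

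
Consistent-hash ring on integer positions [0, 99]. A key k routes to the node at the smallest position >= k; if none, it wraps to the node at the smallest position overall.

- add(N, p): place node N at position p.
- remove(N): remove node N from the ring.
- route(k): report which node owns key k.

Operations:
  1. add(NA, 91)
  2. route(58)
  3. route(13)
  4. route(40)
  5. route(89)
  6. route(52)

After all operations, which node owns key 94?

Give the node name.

Op 1: add NA@91 -> ring=[91:NA]
Op 2: route key 58: smallest pos >= 58 is 91 -> NA
Op 3: route key 13: smallest pos >= 13 is 91 -> NA
Op 4: route key 40: smallest pos >= 40 is 91 -> NA
Op 5: route key 89: smallest pos >= 89 is 91 -> NA
Op 6: route key 52: smallest pos >= 52 is 91 -> NA
Final route key 94: none >= 94, wrap to smallest pos 91 -> NA

Answer: NA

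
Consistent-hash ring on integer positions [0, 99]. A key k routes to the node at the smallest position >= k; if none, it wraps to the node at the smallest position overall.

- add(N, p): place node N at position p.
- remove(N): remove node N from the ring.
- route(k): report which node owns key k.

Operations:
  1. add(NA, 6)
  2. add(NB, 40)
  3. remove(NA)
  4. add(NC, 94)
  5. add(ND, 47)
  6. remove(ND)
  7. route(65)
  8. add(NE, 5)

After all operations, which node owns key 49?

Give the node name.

Answer: NC

Derivation:
Op 1: add NA@6 -> ring=[6:NA]
Op 2: add NB@40 -> ring=[6:NA,40:NB]
Op 3: remove NA -> ring=[40:NB]
Op 4: add NC@94 -> ring=[40:NB,94:NC]
Op 5: add ND@47 -> ring=[40:NB,47:ND,94:NC]
Op 6: remove ND -> ring=[40:NB,94:NC]
Op 7: route key 65: smallest pos >= 65 is 94 -> NC
Op 8: add NE@5 -> ring=[5:NE,40:NB,94:NC]
Final route key 49: smallest pos >= 49 is 94 -> NC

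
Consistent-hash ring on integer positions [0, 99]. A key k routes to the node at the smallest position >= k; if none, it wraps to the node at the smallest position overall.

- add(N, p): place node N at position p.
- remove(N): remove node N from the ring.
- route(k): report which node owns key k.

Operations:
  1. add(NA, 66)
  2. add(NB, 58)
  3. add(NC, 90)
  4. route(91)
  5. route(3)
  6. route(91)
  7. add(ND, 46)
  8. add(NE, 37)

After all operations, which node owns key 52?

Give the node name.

Op 1: add NA@66 -> ring=[66:NA]
Op 2: add NB@58 -> ring=[58:NB,66:NA]
Op 3: add NC@90 -> ring=[58:NB,66:NA,90:NC]
Op 4: route key 91: none >= 91, wrap to smallest pos 58 -> NB
Op 5: route key 3: smallest pos >= 3 is 58 -> NB
Op 6: route key 91: none >= 91, wrap to smallest pos 58 -> NB
Op 7: add ND@46 -> ring=[46:ND,58:NB,66:NA,90:NC]
Op 8: add NE@37 -> ring=[37:NE,46:ND,58:NB,66:NA,90:NC]
Final route key 52: smallest pos >= 52 is 58 -> NB

Answer: NB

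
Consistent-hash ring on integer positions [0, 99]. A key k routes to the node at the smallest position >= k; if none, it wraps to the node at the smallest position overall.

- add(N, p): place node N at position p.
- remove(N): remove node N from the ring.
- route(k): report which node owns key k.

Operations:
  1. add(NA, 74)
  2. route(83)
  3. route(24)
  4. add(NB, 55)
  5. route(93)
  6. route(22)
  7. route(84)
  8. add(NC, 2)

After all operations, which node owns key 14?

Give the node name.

Op 1: add NA@74 -> ring=[74:NA]
Op 2: route key 83: none >= 83, wrap to smallest pos 74 -> NA
Op 3: route key 24: smallest pos >= 24 is 74 -> NA
Op 4: add NB@55 -> ring=[55:NB,74:NA]
Op 5: route key 93: none >= 93, wrap to smallest pos 55 -> NB
Op 6: route key 22: smallest pos >= 22 is 55 -> NB
Op 7: route key 84: none >= 84, wrap to smallest pos 55 -> NB
Op 8: add NC@2 -> ring=[2:NC,55:NB,74:NA]
Final route key 14: smallest pos >= 14 is 55 -> NB

Answer: NB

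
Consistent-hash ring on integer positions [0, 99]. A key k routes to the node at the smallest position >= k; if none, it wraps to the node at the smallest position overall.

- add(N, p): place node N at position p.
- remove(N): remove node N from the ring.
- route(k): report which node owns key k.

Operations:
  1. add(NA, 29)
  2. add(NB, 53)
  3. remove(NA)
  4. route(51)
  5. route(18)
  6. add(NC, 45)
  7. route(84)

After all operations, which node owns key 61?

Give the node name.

Answer: NC

Derivation:
Op 1: add NA@29 -> ring=[29:NA]
Op 2: add NB@53 -> ring=[29:NA,53:NB]
Op 3: remove NA -> ring=[53:NB]
Op 4: route key 51: smallest pos >= 51 is 53 -> NB
Op 5: route key 18: smallest pos >= 18 is 53 -> NB
Op 6: add NC@45 -> ring=[45:NC,53:NB]
Op 7: route key 84: none >= 84, wrap to smallest pos 45 -> NC
Final route key 61: none >= 61, wrap to smallest pos 45 -> NC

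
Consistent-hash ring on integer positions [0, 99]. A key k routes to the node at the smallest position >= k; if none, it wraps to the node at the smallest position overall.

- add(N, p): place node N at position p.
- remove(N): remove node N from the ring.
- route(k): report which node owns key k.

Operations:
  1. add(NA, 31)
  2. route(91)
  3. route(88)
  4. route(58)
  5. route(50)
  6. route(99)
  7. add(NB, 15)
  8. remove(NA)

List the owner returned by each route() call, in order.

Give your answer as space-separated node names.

Op 1: add NA@31 -> ring=[31:NA]
Op 2: route key 91: none >= 91, wrap to smallest pos 31 -> NA
Op 3: route key 88: none >= 88, wrap to smallest pos 31 -> NA
Op 4: route key 58: none >= 58, wrap to smallest pos 31 -> NA
Op 5: route key 50: none >= 50, wrap to smallest pos 31 -> NA
Op 6: route key 99: none >= 99, wrap to smallest pos 31 -> NA
Op 7: add NB@15 -> ring=[15:NB,31:NA]
Op 8: remove NA -> ring=[15:NB]

Answer: NA NA NA NA NA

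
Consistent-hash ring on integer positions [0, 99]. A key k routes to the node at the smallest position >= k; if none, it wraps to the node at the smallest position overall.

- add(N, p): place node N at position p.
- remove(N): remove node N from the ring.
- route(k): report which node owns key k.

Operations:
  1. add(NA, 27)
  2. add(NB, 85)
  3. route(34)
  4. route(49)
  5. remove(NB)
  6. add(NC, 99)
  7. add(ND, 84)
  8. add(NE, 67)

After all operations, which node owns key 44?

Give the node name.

Op 1: add NA@27 -> ring=[27:NA]
Op 2: add NB@85 -> ring=[27:NA,85:NB]
Op 3: route key 34: smallest pos >= 34 is 85 -> NB
Op 4: route key 49: smallest pos >= 49 is 85 -> NB
Op 5: remove NB -> ring=[27:NA]
Op 6: add NC@99 -> ring=[27:NA,99:NC]
Op 7: add ND@84 -> ring=[27:NA,84:ND,99:NC]
Op 8: add NE@67 -> ring=[27:NA,67:NE,84:ND,99:NC]
Final route key 44: smallest pos >= 44 is 67 -> NE

Answer: NE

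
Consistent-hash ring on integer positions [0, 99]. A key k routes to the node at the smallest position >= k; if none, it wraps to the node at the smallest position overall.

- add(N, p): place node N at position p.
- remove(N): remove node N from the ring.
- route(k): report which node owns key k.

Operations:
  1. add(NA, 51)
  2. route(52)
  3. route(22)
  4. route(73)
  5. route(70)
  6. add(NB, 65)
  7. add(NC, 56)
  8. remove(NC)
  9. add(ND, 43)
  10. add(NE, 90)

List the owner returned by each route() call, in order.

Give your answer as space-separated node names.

Answer: NA NA NA NA

Derivation:
Op 1: add NA@51 -> ring=[51:NA]
Op 2: route key 52: none >= 52, wrap to smallest pos 51 -> NA
Op 3: route key 22: smallest pos >= 22 is 51 -> NA
Op 4: route key 73: none >= 73, wrap to smallest pos 51 -> NA
Op 5: route key 70: none >= 70, wrap to smallest pos 51 -> NA
Op 6: add NB@65 -> ring=[51:NA,65:NB]
Op 7: add NC@56 -> ring=[51:NA,56:NC,65:NB]
Op 8: remove NC -> ring=[51:NA,65:NB]
Op 9: add ND@43 -> ring=[43:ND,51:NA,65:NB]
Op 10: add NE@90 -> ring=[43:ND,51:NA,65:NB,90:NE]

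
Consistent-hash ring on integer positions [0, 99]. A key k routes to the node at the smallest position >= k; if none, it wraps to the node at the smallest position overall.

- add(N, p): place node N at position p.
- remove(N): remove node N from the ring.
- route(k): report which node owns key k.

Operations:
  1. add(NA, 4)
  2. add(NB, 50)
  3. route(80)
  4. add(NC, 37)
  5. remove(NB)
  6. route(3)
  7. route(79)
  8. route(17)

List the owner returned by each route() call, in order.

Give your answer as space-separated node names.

Op 1: add NA@4 -> ring=[4:NA]
Op 2: add NB@50 -> ring=[4:NA,50:NB]
Op 3: route key 80: none >= 80, wrap to smallest pos 4 -> NA
Op 4: add NC@37 -> ring=[4:NA,37:NC,50:NB]
Op 5: remove NB -> ring=[4:NA,37:NC]
Op 6: route key 3: smallest pos >= 3 is 4 -> NA
Op 7: route key 79: none >= 79, wrap to smallest pos 4 -> NA
Op 8: route key 17: smallest pos >= 17 is 37 -> NC

Answer: NA NA NA NC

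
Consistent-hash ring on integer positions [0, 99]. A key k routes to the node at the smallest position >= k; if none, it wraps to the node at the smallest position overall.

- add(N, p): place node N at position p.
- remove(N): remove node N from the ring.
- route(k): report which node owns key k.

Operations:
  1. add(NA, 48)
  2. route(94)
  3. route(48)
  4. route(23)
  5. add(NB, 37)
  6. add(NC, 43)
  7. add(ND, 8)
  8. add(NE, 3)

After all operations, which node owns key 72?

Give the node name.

Answer: NE

Derivation:
Op 1: add NA@48 -> ring=[48:NA]
Op 2: route key 94: none >= 94, wrap to smallest pos 48 -> NA
Op 3: route key 48: smallest pos >= 48 is 48 -> NA
Op 4: route key 23: smallest pos >= 23 is 48 -> NA
Op 5: add NB@37 -> ring=[37:NB,48:NA]
Op 6: add NC@43 -> ring=[37:NB,43:NC,48:NA]
Op 7: add ND@8 -> ring=[8:ND,37:NB,43:NC,48:NA]
Op 8: add NE@3 -> ring=[3:NE,8:ND,37:NB,43:NC,48:NA]
Final route key 72: none >= 72, wrap to smallest pos 3 -> NE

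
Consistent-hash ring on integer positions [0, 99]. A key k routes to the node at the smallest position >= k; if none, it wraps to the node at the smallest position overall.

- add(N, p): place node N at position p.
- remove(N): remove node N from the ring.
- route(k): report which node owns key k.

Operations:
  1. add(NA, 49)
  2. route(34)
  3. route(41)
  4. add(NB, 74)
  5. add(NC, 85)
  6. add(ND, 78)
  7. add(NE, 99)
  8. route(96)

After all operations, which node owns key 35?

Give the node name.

Answer: NA

Derivation:
Op 1: add NA@49 -> ring=[49:NA]
Op 2: route key 34: smallest pos >= 34 is 49 -> NA
Op 3: route key 41: smallest pos >= 41 is 49 -> NA
Op 4: add NB@74 -> ring=[49:NA,74:NB]
Op 5: add NC@85 -> ring=[49:NA,74:NB,85:NC]
Op 6: add ND@78 -> ring=[49:NA,74:NB,78:ND,85:NC]
Op 7: add NE@99 -> ring=[49:NA,74:NB,78:ND,85:NC,99:NE]
Op 8: route key 96: smallest pos >= 96 is 99 -> NE
Final route key 35: smallest pos >= 35 is 49 -> NA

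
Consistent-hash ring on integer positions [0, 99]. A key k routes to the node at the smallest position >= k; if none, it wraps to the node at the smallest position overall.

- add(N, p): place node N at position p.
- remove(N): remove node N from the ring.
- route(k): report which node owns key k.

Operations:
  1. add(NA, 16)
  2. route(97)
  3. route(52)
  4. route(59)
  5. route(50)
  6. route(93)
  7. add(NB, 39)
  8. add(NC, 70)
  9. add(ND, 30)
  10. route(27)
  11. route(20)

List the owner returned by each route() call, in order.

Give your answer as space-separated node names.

Op 1: add NA@16 -> ring=[16:NA]
Op 2: route key 97: none >= 97, wrap to smallest pos 16 -> NA
Op 3: route key 52: none >= 52, wrap to smallest pos 16 -> NA
Op 4: route key 59: none >= 59, wrap to smallest pos 16 -> NA
Op 5: route key 50: none >= 50, wrap to smallest pos 16 -> NA
Op 6: route key 93: none >= 93, wrap to smallest pos 16 -> NA
Op 7: add NB@39 -> ring=[16:NA,39:NB]
Op 8: add NC@70 -> ring=[16:NA,39:NB,70:NC]
Op 9: add ND@30 -> ring=[16:NA,30:ND,39:NB,70:NC]
Op 10: route key 27: smallest pos >= 27 is 30 -> ND
Op 11: route key 20: smallest pos >= 20 is 30 -> ND

Answer: NA NA NA NA NA ND ND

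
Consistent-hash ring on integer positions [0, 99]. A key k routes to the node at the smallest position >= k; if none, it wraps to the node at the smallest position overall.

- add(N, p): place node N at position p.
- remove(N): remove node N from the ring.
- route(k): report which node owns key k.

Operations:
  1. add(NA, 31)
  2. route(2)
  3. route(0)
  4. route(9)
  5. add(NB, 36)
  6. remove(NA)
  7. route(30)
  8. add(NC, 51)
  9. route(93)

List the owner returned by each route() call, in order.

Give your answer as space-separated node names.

Op 1: add NA@31 -> ring=[31:NA]
Op 2: route key 2: smallest pos >= 2 is 31 -> NA
Op 3: route key 0: smallest pos >= 0 is 31 -> NA
Op 4: route key 9: smallest pos >= 9 is 31 -> NA
Op 5: add NB@36 -> ring=[31:NA,36:NB]
Op 6: remove NA -> ring=[36:NB]
Op 7: route key 30: smallest pos >= 30 is 36 -> NB
Op 8: add NC@51 -> ring=[36:NB,51:NC]
Op 9: route key 93: none >= 93, wrap to smallest pos 36 -> NB

Answer: NA NA NA NB NB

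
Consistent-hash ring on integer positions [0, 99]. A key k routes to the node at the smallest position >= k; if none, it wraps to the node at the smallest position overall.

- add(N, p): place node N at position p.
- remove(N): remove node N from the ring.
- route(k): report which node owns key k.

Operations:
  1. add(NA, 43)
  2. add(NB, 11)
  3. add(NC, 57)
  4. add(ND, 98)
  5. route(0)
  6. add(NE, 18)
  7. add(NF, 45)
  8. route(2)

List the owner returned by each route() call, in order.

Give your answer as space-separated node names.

Answer: NB NB

Derivation:
Op 1: add NA@43 -> ring=[43:NA]
Op 2: add NB@11 -> ring=[11:NB,43:NA]
Op 3: add NC@57 -> ring=[11:NB,43:NA,57:NC]
Op 4: add ND@98 -> ring=[11:NB,43:NA,57:NC,98:ND]
Op 5: route key 0: smallest pos >= 0 is 11 -> NB
Op 6: add NE@18 -> ring=[11:NB,18:NE,43:NA,57:NC,98:ND]
Op 7: add NF@45 -> ring=[11:NB,18:NE,43:NA,45:NF,57:NC,98:ND]
Op 8: route key 2: smallest pos >= 2 is 11 -> NB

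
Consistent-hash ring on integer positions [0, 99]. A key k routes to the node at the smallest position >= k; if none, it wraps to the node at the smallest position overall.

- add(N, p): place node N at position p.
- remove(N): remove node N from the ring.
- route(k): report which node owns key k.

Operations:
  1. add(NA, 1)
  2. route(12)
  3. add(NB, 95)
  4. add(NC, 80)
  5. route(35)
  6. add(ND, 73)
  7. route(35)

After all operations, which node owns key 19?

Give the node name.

Answer: ND

Derivation:
Op 1: add NA@1 -> ring=[1:NA]
Op 2: route key 12: none >= 12, wrap to smallest pos 1 -> NA
Op 3: add NB@95 -> ring=[1:NA,95:NB]
Op 4: add NC@80 -> ring=[1:NA,80:NC,95:NB]
Op 5: route key 35: smallest pos >= 35 is 80 -> NC
Op 6: add ND@73 -> ring=[1:NA,73:ND,80:NC,95:NB]
Op 7: route key 35: smallest pos >= 35 is 73 -> ND
Final route key 19: smallest pos >= 19 is 73 -> ND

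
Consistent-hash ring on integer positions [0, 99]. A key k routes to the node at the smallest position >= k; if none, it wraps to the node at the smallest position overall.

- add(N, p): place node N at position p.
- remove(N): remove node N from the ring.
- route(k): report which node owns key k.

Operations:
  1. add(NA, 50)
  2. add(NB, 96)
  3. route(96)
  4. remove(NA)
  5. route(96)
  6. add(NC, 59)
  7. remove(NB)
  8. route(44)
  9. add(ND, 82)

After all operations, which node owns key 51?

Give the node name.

Answer: NC

Derivation:
Op 1: add NA@50 -> ring=[50:NA]
Op 2: add NB@96 -> ring=[50:NA,96:NB]
Op 3: route key 96: smallest pos >= 96 is 96 -> NB
Op 4: remove NA -> ring=[96:NB]
Op 5: route key 96: smallest pos >= 96 is 96 -> NB
Op 6: add NC@59 -> ring=[59:NC,96:NB]
Op 7: remove NB -> ring=[59:NC]
Op 8: route key 44: smallest pos >= 44 is 59 -> NC
Op 9: add ND@82 -> ring=[59:NC,82:ND]
Final route key 51: smallest pos >= 51 is 59 -> NC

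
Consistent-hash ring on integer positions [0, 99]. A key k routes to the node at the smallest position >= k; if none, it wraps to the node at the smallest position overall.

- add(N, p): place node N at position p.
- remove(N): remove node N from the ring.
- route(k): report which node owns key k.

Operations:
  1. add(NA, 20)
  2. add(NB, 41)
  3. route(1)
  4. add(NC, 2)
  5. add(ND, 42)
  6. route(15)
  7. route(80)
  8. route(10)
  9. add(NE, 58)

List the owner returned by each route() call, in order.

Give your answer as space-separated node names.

Op 1: add NA@20 -> ring=[20:NA]
Op 2: add NB@41 -> ring=[20:NA,41:NB]
Op 3: route key 1: smallest pos >= 1 is 20 -> NA
Op 4: add NC@2 -> ring=[2:NC,20:NA,41:NB]
Op 5: add ND@42 -> ring=[2:NC,20:NA,41:NB,42:ND]
Op 6: route key 15: smallest pos >= 15 is 20 -> NA
Op 7: route key 80: none >= 80, wrap to smallest pos 2 -> NC
Op 8: route key 10: smallest pos >= 10 is 20 -> NA
Op 9: add NE@58 -> ring=[2:NC,20:NA,41:NB,42:ND,58:NE]

Answer: NA NA NC NA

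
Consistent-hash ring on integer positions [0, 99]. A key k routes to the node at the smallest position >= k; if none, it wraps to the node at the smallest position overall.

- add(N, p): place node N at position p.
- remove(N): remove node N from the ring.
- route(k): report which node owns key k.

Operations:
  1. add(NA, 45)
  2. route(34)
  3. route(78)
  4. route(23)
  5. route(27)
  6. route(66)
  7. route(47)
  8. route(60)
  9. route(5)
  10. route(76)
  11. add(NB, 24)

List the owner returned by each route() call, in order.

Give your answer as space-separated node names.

Answer: NA NA NA NA NA NA NA NA NA

Derivation:
Op 1: add NA@45 -> ring=[45:NA]
Op 2: route key 34: smallest pos >= 34 is 45 -> NA
Op 3: route key 78: none >= 78, wrap to smallest pos 45 -> NA
Op 4: route key 23: smallest pos >= 23 is 45 -> NA
Op 5: route key 27: smallest pos >= 27 is 45 -> NA
Op 6: route key 66: none >= 66, wrap to smallest pos 45 -> NA
Op 7: route key 47: none >= 47, wrap to smallest pos 45 -> NA
Op 8: route key 60: none >= 60, wrap to smallest pos 45 -> NA
Op 9: route key 5: smallest pos >= 5 is 45 -> NA
Op 10: route key 76: none >= 76, wrap to smallest pos 45 -> NA
Op 11: add NB@24 -> ring=[24:NB,45:NA]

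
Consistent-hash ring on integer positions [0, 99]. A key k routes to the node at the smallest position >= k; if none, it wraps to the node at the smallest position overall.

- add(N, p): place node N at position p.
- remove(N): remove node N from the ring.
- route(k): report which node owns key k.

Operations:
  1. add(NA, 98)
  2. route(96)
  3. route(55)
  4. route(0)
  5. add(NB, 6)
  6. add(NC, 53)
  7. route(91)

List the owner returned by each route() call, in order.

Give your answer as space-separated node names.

Op 1: add NA@98 -> ring=[98:NA]
Op 2: route key 96: smallest pos >= 96 is 98 -> NA
Op 3: route key 55: smallest pos >= 55 is 98 -> NA
Op 4: route key 0: smallest pos >= 0 is 98 -> NA
Op 5: add NB@6 -> ring=[6:NB,98:NA]
Op 6: add NC@53 -> ring=[6:NB,53:NC,98:NA]
Op 7: route key 91: smallest pos >= 91 is 98 -> NA

Answer: NA NA NA NA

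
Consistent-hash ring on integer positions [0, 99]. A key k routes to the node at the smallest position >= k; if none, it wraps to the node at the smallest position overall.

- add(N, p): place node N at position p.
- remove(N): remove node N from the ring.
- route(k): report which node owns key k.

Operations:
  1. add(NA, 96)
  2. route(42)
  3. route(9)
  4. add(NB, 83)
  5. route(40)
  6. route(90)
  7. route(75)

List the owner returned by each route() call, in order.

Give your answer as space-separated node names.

Op 1: add NA@96 -> ring=[96:NA]
Op 2: route key 42: smallest pos >= 42 is 96 -> NA
Op 3: route key 9: smallest pos >= 9 is 96 -> NA
Op 4: add NB@83 -> ring=[83:NB,96:NA]
Op 5: route key 40: smallest pos >= 40 is 83 -> NB
Op 6: route key 90: smallest pos >= 90 is 96 -> NA
Op 7: route key 75: smallest pos >= 75 is 83 -> NB

Answer: NA NA NB NA NB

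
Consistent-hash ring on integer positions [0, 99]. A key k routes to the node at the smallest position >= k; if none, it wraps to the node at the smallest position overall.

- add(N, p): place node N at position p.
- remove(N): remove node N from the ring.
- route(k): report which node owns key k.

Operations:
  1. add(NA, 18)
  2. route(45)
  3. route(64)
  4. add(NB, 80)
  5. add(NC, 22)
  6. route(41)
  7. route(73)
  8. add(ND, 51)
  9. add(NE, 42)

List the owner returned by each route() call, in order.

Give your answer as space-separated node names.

Answer: NA NA NB NB

Derivation:
Op 1: add NA@18 -> ring=[18:NA]
Op 2: route key 45: none >= 45, wrap to smallest pos 18 -> NA
Op 3: route key 64: none >= 64, wrap to smallest pos 18 -> NA
Op 4: add NB@80 -> ring=[18:NA,80:NB]
Op 5: add NC@22 -> ring=[18:NA,22:NC,80:NB]
Op 6: route key 41: smallest pos >= 41 is 80 -> NB
Op 7: route key 73: smallest pos >= 73 is 80 -> NB
Op 8: add ND@51 -> ring=[18:NA,22:NC,51:ND,80:NB]
Op 9: add NE@42 -> ring=[18:NA,22:NC,42:NE,51:ND,80:NB]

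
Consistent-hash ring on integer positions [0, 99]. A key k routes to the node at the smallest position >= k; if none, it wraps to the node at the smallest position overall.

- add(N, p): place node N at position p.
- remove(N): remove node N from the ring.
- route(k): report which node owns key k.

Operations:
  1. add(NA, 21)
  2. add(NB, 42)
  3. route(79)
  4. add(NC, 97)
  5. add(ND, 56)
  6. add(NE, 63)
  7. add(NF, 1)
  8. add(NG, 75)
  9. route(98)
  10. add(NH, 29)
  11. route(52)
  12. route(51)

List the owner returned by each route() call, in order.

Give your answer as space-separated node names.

Answer: NA NF ND ND

Derivation:
Op 1: add NA@21 -> ring=[21:NA]
Op 2: add NB@42 -> ring=[21:NA,42:NB]
Op 3: route key 79: none >= 79, wrap to smallest pos 21 -> NA
Op 4: add NC@97 -> ring=[21:NA,42:NB,97:NC]
Op 5: add ND@56 -> ring=[21:NA,42:NB,56:ND,97:NC]
Op 6: add NE@63 -> ring=[21:NA,42:NB,56:ND,63:NE,97:NC]
Op 7: add NF@1 -> ring=[1:NF,21:NA,42:NB,56:ND,63:NE,97:NC]
Op 8: add NG@75 -> ring=[1:NF,21:NA,42:NB,56:ND,63:NE,75:NG,97:NC]
Op 9: route key 98: none >= 98, wrap to smallest pos 1 -> NF
Op 10: add NH@29 -> ring=[1:NF,21:NA,29:NH,42:NB,56:ND,63:NE,75:NG,97:NC]
Op 11: route key 52: smallest pos >= 52 is 56 -> ND
Op 12: route key 51: smallest pos >= 51 is 56 -> ND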